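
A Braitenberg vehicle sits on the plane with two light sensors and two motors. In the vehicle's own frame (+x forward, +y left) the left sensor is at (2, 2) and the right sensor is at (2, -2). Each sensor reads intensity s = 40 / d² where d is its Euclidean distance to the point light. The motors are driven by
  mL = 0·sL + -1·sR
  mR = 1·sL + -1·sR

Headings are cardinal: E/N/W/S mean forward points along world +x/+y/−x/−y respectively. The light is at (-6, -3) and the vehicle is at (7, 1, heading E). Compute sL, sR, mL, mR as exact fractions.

40/261 40/229 -40/229 -1280/59769

left sensor world pos  = (9, 3); dL² = 261
right sensor world pos = (9, -1); dR² = 229
sL = 40/261 = 40/261
sR = 40/229 = 40/229
mL = 0·sL + -1·sR = -40/229
mR = 1·sL + -1·sR = -1280/59769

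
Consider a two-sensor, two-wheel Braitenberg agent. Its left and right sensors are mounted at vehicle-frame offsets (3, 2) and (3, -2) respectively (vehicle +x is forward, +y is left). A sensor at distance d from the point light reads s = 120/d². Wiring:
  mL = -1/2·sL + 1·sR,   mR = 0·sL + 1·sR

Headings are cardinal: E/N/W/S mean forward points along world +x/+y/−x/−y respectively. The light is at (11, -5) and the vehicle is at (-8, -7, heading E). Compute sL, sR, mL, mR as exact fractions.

15/32 15/34 225/1088 15/34

left sensor world pos  = (-5, -5); dL² = 256
right sensor world pos = (-5, -9); dR² = 272
sL = 120/256 = 15/32
sR = 120/272 = 15/34
mL = -1/2·sL + 1·sR = 225/1088
mR = 0·sL + 1·sR = 15/34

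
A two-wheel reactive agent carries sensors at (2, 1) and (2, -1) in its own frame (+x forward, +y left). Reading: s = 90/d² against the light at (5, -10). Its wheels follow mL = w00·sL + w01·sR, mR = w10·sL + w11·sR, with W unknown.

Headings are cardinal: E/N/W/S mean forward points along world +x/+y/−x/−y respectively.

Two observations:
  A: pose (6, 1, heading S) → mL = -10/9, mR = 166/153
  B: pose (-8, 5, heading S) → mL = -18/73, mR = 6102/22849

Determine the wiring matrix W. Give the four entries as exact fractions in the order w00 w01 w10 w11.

obs A: pose=(6,1,S) → sL=18/17, sR=10/9, mL=-10/9, mR=166/153
obs B: pose=(-8,5,S) → sL=90/313, sR=18/73, mL=-18/73, mR=6102/22849
sensor matrix S = [[18/17, 10/9], [90/313, 18/73]]; det S = -22688/388433
solve [mL_A; mL_B] = S·[w00; w01] and [mR_A; mR_B] = S·[w10; w11]:
  w00 = 0, w01 = -1, w10 = 1/2, w11 = 1/2

0 -1 1/2 1/2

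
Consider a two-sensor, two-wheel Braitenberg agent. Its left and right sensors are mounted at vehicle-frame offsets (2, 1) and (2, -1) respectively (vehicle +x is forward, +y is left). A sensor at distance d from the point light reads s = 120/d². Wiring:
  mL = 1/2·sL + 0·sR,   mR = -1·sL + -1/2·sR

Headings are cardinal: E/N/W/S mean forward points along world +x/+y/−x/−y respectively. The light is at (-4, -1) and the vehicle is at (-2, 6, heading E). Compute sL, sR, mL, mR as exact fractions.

3/2 30/13 3/4 -69/26

left sensor world pos  = (0, 7); dL² = 80
right sensor world pos = (0, 5); dR² = 52
sL = 120/80 = 3/2
sR = 120/52 = 30/13
mL = 1/2·sL + 0·sR = 3/4
mR = -1·sL + -1/2·sR = -69/26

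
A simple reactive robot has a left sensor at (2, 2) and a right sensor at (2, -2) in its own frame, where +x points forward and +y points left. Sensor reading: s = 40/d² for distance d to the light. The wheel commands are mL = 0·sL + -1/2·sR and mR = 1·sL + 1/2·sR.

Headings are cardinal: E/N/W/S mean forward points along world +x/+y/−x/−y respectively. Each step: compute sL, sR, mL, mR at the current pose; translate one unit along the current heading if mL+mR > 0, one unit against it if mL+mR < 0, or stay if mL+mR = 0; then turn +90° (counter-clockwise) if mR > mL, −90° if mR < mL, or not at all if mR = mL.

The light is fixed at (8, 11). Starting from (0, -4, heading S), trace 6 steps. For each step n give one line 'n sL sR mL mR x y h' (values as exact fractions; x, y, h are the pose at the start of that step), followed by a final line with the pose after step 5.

n=0: pose=(0,-4,S); sL=8/65, sR=40/389; mL=-20/389, mR=4412/25285; mL+mR=8/65 → advance +1; mR−mL=5712/25285 → turn +1·90°
n=1: pose=(0,-5,E); sL=5/29, sR=1/9; mL=-1/18, mR=119/522; mL+mR=5/29 → advance +1; mR−mL=74/261 → turn +1·90°
n=2: pose=(1,-5,N); sL=40/277, sR=40/221; mL=-20/221, mR=14380/61217; mL+mR=40/277 → advance +1; mR−mL=19920/61217 → turn +1·90°
n=3: pose=(1,-4,W); sL=4/37, sR=4/25; mL=-2/25, mR=174/925; mL+mR=4/37 → advance +1; mR−mL=248/925 → turn +1·90°
n=4: pose=(0,-4,S); sL=8/65, sR=40/389; mL=-20/389, mR=4412/25285; mL+mR=8/65 → advance +1; mR−mL=5712/25285 → turn +1·90°
n=5: pose=(0,-5,E); sL=5/29, sR=1/9; mL=-1/18, mR=119/522; mL+mR=5/29 → advance +1; mR−mL=74/261 → turn +1·90°

0 8/65 40/389 -20/389 4412/25285 0 -4 S
1 5/29 1/9 -1/18 119/522 0 -5 E
2 40/277 40/221 -20/221 14380/61217 1 -5 N
3 4/37 4/25 -2/25 174/925 1 -4 W
4 8/65 40/389 -20/389 4412/25285 0 -4 S
5 5/29 1/9 -1/18 119/522 0 -5 E
final 1 -5 N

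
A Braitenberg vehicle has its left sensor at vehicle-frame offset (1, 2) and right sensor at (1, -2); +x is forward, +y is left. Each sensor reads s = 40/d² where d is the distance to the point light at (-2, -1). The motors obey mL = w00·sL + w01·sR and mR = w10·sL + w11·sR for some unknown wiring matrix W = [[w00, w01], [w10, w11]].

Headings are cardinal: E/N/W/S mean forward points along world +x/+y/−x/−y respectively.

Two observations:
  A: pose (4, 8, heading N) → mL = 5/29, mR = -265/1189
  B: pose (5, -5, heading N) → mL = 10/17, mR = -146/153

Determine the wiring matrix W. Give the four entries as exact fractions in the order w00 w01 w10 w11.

obs A: pose=(4,8,N) → sL=10/29, sR=10/41, mL=5/29, mR=-265/1189
obs B: pose=(5,-5,N) → sL=20/17, sR=4/9, mL=10/17, mR=-146/153
sensor matrix S = [[10/29, 10/41], [20/17, 4/9]]; det S = -24320/181917
solve [mL_A; mL_B] = S·[w00; w01] and [mR_A; mR_B] = S·[w10; w11]:
  w00 = 1/2, w01 = 0, w10 = -1, w11 = 1/2

1/2 0 -1 1/2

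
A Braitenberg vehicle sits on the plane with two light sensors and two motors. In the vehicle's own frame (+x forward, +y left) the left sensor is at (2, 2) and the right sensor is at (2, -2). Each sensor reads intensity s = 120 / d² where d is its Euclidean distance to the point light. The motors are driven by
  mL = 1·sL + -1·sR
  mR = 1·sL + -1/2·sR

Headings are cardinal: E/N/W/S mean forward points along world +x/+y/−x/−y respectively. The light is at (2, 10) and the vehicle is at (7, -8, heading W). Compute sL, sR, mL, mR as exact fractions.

left sensor world pos  = (5, -10); dL² = 409
right sensor world pos = (5, -6); dR² = 265
sL = 120/409 = 120/409
sR = 120/265 = 24/53
mL = 1·sL + -1·sR = -3456/21677
mR = 1·sL + -1/2·sR = 1452/21677

120/409 24/53 -3456/21677 1452/21677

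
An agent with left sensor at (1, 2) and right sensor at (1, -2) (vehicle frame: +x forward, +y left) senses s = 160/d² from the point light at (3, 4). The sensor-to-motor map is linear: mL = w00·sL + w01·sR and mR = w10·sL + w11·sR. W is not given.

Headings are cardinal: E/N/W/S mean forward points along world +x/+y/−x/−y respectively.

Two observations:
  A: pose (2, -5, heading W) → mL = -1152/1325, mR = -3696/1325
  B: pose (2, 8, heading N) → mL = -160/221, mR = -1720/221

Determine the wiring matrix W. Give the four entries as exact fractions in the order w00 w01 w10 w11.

obs A: pose=(2,-5,W) → sL=32/25, sR=160/53, mL=-1152/1325, mR=-3696/1325
obs B: pose=(2,8,N) → sL=80/17, sR=80/13, mL=-160/221, mR=-1720/221
sensor matrix S = [[32/25, 160/53], [80/17, 80/13]]; det S = -370688/58565
solve [mL_A; mL_B] = S·[w00; w01] and [mR_A; mR_B] = S·[w10; w11]:
  w00 = 1/2, w01 = -1/2, w10 = -1, w11 = -1/2

1/2 -1/2 -1 -1/2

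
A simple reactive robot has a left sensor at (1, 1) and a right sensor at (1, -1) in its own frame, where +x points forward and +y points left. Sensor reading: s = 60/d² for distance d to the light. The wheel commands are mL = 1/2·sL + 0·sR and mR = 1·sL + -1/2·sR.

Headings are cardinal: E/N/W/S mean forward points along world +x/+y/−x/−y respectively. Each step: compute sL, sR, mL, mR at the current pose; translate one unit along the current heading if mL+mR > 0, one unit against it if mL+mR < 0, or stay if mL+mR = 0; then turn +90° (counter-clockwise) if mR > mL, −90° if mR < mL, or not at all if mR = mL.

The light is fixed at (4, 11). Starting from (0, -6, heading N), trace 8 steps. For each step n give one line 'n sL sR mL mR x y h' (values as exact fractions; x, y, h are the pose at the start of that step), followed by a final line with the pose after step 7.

0 60/281 12/53 30/281 1494/14893 0 -6 N
1 10/39 30/149 5/39 905/5811 0 -5 E
2 60/241 60/229 30/241 6510/55189 1 -5 N
3 3/10 3/13 3/20 12/65 1 -4 E
4 12/41 60/197 6/41 1134/8077 2 -4 N
5 6/17 30/113 3/17 423/1921 2 -3 E
6 60/173 60/169 30/173 4950/29237 3 -3 N
7 5/12 15/49 5/24 155/588 3 -2 E
final 4 -2 N

n=0: pose=(0,-6,N); sL=60/281, sR=12/53; mL=30/281, mR=1494/14893; mL+mR=3084/14893 → advance +1; mR−mL=-96/14893 → turn -1·90°
n=1: pose=(0,-5,E); sL=10/39, sR=30/149; mL=5/39, mR=905/5811; mL+mR=550/1937 → advance +1; mR−mL=160/5811 → turn +1·90°
n=2: pose=(1,-5,N); sL=60/241, sR=60/229; mL=30/241, mR=6510/55189; mL+mR=13380/55189 → advance +1; mR−mL=-360/55189 → turn -1·90°
n=3: pose=(1,-4,E); sL=3/10, sR=3/13; mL=3/20, mR=12/65; mL+mR=87/260 → advance +1; mR−mL=9/260 → turn +1·90°
n=4: pose=(2,-4,N); sL=12/41, sR=60/197; mL=6/41, mR=1134/8077; mL+mR=2316/8077 → advance +1; mR−mL=-48/8077 → turn -1·90°
n=5: pose=(2,-3,E); sL=6/17, sR=30/113; mL=3/17, mR=423/1921; mL+mR=762/1921 → advance +1; mR−mL=84/1921 → turn +1·90°
n=6: pose=(3,-3,N); sL=60/173, sR=60/169; mL=30/173, mR=4950/29237; mL+mR=10020/29237 → advance +1; mR−mL=-120/29237 → turn -1·90°
n=7: pose=(3,-2,E); sL=5/12, sR=15/49; mL=5/24, mR=155/588; mL+mR=185/392 → advance +1; mR−mL=65/1176 → turn +1·90°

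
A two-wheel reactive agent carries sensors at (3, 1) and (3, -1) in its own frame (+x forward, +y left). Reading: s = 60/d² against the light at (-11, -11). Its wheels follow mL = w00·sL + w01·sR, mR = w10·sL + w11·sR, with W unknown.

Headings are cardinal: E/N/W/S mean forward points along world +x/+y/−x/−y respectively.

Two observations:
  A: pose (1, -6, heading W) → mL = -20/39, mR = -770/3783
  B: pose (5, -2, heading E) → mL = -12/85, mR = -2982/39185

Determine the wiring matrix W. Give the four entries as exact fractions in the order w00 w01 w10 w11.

obs A: pose=(1,-6,W) → sL=60/97, sR=20/39, mL=-20/39, mR=-770/3783
obs B: pose=(5,-2,E) → sL=60/461, sR=12/85, mL=-12/85, mR=-2982/39185
sensor matrix S = [[60/97, 20/39], [60/461, 12/85]]; det S = 203392/9882457
solve [mL_A; mL_B] = S·[w00; w01] and [mR_A; mR_B] = S·[w10; w11]:
  w00 = 0, w01 = -1, w10 = 1/2, w11 = -1

0 -1 1/2 -1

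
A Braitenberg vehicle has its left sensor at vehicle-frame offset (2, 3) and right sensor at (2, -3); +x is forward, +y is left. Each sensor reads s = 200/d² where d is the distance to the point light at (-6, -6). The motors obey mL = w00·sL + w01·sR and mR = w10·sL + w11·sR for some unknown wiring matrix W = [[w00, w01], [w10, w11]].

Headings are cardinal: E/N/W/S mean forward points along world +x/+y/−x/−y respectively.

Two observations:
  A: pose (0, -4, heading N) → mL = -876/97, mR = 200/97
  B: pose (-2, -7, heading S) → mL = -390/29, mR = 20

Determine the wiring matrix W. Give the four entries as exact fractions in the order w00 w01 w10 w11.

-1 -1/2 0 1

obs A: pose=(0,-4,N) → sL=8, sR=200/97, mL=-876/97, mR=200/97
obs B: pose=(-2,-7,S) → sL=100/29, sR=20, mL=-390/29, mR=20
sensor matrix S = [[8, 200/97], [100/29, 20]]; det S = 430080/2813
solve [mL_A; mL_B] = S·[w00; w01] and [mR_A; mR_B] = S·[w10; w11]:
  w00 = -1, w01 = -1/2, w10 = 0, w11 = 1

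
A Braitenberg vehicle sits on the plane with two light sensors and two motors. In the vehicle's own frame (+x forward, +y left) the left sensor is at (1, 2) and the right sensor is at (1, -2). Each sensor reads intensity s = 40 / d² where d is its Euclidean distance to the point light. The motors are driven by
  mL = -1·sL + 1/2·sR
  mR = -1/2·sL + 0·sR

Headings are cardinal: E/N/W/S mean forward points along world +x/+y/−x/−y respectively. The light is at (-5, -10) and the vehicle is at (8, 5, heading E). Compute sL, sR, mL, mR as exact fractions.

left sensor world pos  = (9, 7); dL² = 485
right sensor world pos = (9, 3); dR² = 365
sL = 40/485 = 8/97
sR = 40/365 = 8/73
mL = -1·sL + 1/2·sR = -196/7081
mR = -1/2·sL + 0·sR = -4/97

8/97 8/73 -196/7081 -4/97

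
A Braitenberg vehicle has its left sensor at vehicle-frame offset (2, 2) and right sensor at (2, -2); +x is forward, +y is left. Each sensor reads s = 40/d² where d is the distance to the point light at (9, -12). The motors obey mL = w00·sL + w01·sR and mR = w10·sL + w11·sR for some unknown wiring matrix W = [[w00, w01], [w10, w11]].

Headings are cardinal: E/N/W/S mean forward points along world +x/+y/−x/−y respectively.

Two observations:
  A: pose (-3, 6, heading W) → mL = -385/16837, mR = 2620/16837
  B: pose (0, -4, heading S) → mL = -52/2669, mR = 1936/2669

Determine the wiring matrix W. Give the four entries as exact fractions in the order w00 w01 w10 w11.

1/2 -1 1 1

obs A: pose=(-3,6,W) → sL=10/113, sR=10/149, mL=-385/16837, mR=2620/16837
obs B: pose=(0,-4,S) → sL=8/17, sR=40/157, mL=-52/2669, mR=1936/2669
sensor matrix S = [[10/113, 10/149], [8/17, 40/157]]; det S = -406080/44937953
solve [mL_A; mL_B] = S·[w00; w01] and [mR_A; mR_B] = S·[w10; w11]:
  w00 = 1/2, w01 = -1, w10 = 1, w11 = 1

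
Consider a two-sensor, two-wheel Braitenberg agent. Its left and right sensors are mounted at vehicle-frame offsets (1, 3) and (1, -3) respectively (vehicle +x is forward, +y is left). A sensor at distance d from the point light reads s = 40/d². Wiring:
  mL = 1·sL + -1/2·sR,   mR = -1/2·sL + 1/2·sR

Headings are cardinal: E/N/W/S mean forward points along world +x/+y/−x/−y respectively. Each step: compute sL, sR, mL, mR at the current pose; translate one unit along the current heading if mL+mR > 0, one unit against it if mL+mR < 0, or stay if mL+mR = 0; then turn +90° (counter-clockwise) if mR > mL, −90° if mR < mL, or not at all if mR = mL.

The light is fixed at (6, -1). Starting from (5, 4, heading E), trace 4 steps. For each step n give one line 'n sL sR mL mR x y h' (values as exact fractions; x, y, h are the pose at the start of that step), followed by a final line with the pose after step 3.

0 5/8 10 -35/8 75/16 5 4 E
1 8/9 8/9 4/9 0 6 4 N
2 20/41 4 -62/41 72/41 6 5 E
3 40/53 8/13 308/689 -48/689 7 5 N
final 7 6 E

n=0: pose=(5,4,E); sL=5/8, sR=10; mL=-35/8, mR=75/16; mL+mR=5/16 → advance +1; mR−mL=145/16 → turn +1·90°
n=1: pose=(6,4,N); sL=8/9, sR=8/9; mL=4/9, mR=0; mL+mR=4/9 → advance +1; mR−mL=-4/9 → turn -1·90°
n=2: pose=(6,5,E); sL=20/41, sR=4; mL=-62/41, mR=72/41; mL+mR=10/41 → advance +1; mR−mL=134/41 → turn +1·90°
n=3: pose=(7,5,N); sL=40/53, sR=8/13; mL=308/689, mR=-48/689; mL+mR=20/53 → advance +1; mR−mL=-356/689 → turn -1·90°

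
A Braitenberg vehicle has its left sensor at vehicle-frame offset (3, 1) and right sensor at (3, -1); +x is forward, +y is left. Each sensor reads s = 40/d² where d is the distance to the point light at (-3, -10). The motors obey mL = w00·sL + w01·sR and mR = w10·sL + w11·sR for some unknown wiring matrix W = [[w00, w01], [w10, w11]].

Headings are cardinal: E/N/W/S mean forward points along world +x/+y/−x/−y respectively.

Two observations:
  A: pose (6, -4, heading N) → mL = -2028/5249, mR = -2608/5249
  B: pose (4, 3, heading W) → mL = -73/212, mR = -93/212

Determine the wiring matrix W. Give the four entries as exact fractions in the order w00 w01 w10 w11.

obs A: pose=(6,-4,N) → sL=8/29, sR=40/181, mL=-2028/5249, mR=-2608/5249
obs B: pose=(4,3,W) → sL=1/4, sR=10/53, mL=-73/212, mR=-93/212
sensor matrix S = [[8/29, 40/181], [1/4, 10/53]]; det S = -890/278197
solve [mL_A; mL_B] = S·[w00; w01] and [mR_A; mR_B] = S·[w10; w11]:
  w00 = -1, w01 = -1/2, w10 = -1, w11 = -1

-1 -1/2 -1 -1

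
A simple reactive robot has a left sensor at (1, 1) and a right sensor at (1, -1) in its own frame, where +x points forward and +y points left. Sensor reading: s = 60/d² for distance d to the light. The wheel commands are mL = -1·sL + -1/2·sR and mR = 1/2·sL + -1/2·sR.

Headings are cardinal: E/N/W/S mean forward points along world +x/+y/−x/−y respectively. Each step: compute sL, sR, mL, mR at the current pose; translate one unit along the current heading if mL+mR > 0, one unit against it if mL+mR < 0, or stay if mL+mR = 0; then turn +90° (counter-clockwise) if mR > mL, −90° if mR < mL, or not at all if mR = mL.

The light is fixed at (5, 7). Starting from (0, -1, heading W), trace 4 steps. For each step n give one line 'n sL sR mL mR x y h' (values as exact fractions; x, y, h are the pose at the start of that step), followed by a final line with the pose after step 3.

0 20/39 12/17 -574/663 -64/663 0 -1 W
1 2/3 30/53 -151/159 8/159 1 -1 S
2 4/3 60/73 -382/219 56/219 1 0 E
3 5/6 15/13 -55/39 -25/156 0 0 N
final 0 -1 W

n=0: pose=(0,-1,W); sL=20/39, sR=12/17; mL=-574/663, mR=-64/663; mL+mR=-638/663 → advance -1; mR−mL=10/13 → turn +1·90°
n=1: pose=(1,-1,S); sL=2/3, sR=30/53; mL=-151/159, mR=8/159; mL+mR=-143/159 → advance -1; mR−mL=1 → turn +1·90°
n=2: pose=(1,0,E); sL=4/3, sR=60/73; mL=-382/219, mR=56/219; mL+mR=-326/219 → advance -1; mR−mL=2 → turn +1·90°
n=3: pose=(0,0,N); sL=5/6, sR=15/13; mL=-55/39, mR=-25/156; mL+mR=-245/156 → advance -1; mR−mL=5/4 → turn +1·90°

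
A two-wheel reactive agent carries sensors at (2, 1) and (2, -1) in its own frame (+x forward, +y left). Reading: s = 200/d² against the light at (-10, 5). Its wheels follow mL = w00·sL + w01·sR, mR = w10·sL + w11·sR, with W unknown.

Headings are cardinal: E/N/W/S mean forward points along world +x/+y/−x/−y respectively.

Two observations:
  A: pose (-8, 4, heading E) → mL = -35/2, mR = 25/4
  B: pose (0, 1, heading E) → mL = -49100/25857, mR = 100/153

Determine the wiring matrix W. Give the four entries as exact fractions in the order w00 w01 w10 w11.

obs A: pose=(-8,4,E) → sL=25/2, sR=10, mL=-35/2, mR=25/4
obs B: pose=(0,1,E) → sL=200/153, sR=200/169, mL=-49100/25857, mR=100/153
sensor matrix S = [[25/2, 10], [200/153, 200/169]]; det S = 44500/25857
solve [mL_A; mL_B] = S·[w00; w01] and [mR_A; mR_B] = S·[w10; w11]:
  w00 = -1, w01 = -1/2, w10 = 1/2, w11 = 0

-1 -1/2 1/2 0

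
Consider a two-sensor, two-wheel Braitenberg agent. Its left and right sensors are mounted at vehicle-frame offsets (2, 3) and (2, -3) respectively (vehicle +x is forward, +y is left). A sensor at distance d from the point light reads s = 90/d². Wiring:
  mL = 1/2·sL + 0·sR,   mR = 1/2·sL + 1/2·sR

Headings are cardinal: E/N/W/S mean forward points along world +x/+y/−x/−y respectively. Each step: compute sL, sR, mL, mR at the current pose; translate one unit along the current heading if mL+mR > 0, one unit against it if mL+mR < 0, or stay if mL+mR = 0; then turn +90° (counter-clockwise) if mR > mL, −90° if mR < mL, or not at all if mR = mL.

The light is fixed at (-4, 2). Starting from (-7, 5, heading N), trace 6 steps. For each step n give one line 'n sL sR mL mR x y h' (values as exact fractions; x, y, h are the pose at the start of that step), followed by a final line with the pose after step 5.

0 90/61 18/5 45/61 774/305 -7 5 N
1 45/13 45/37 45/26 1125/481 -7 6 W
2 18 90/53 9 522/53 -8 6 S
3 9/4 45/2 9/8 99/8 -8 5 E
4 90/61 18/5 45/61 774/305 -7 5 N
5 45/13 45/37 45/26 1125/481 -7 6 W
final -8 6 S

n=0: pose=(-7,5,N); sL=90/61, sR=18/5; mL=45/61, mR=774/305; mL+mR=999/305 → advance +1; mR−mL=9/5 → turn +1·90°
n=1: pose=(-7,6,W); sL=45/13, sR=45/37; mL=45/26, mR=1125/481; mL+mR=3915/962 → advance +1; mR−mL=45/74 → turn +1·90°
n=2: pose=(-8,6,S); sL=18, sR=90/53; mL=9, mR=522/53; mL+mR=999/53 → advance +1; mR−mL=45/53 → turn +1·90°
n=3: pose=(-8,5,E); sL=9/4, sR=45/2; mL=9/8, mR=99/8; mL+mR=27/2 → advance +1; mR−mL=45/4 → turn +1·90°
n=4: pose=(-7,5,N); sL=90/61, sR=18/5; mL=45/61, mR=774/305; mL+mR=999/305 → advance +1; mR−mL=9/5 → turn +1·90°
n=5: pose=(-7,6,W); sL=45/13, sR=45/37; mL=45/26, mR=1125/481; mL+mR=3915/962 → advance +1; mR−mL=45/74 → turn +1·90°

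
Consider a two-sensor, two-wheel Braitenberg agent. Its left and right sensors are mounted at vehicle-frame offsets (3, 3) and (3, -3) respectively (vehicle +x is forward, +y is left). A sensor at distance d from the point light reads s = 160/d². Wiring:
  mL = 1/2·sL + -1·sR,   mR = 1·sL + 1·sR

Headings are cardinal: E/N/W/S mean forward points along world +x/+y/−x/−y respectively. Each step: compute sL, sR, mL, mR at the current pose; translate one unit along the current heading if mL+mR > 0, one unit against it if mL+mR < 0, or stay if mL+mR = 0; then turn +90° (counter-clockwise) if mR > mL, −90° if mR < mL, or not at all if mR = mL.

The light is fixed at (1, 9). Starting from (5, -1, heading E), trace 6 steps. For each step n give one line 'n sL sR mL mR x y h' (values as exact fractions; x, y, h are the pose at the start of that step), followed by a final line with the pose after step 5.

n=0: pose=(5,-1,E); sL=80/49, sR=80/109; mL=440/5341, mR=12640/5341; mL+mR=120/49 → advance +1; mR−mL=12200/5341 → turn +1·90°
n=1: pose=(6,-1,N); sL=160/53, sR=160/113; mL=560/5989, mR=26560/5989; mL+mR=240/53 → advance +1; mR−mL=26000/5989 → turn +1·90°
n=2: pose=(6,0,W); sL=40/37, sR=4; mL=-128/37, mR=188/37; mL+mR=60/37 → advance +1; mR−mL=316/37 → turn +1·90°
n=3: pose=(5,0,S); sL=160/193, sR=32/29; mL=-3856/5597, mR=10816/5597; mL+mR=240/193 → advance +1; mR−mL=14672/5597 → turn +1·90°
n=4: pose=(5,-1,E); sL=80/49, sR=80/109; mL=440/5341, mR=12640/5341; mL+mR=120/49 → advance +1; mR−mL=12200/5341 → turn +1·90°
n=5: pose=(6,-1,N); sL=160/53, sR=160/113; mL=560/5989, mR=26560/5989; mL+mR=240/53 → advance +1; mR−mL=26000/5989 → turn +1·90°

0 80/49 80/109 440/5341 12640/5341 5 -1 E
1 160/53 160/113 560/5989 26560/5989 6 -1 N
2 40/37 4 -128/37 188/37 6 0 W
3 160/193 32/29 -3856/5597 10816/5597 5 0 S
4 80/49 80/109 440/5341 12640/5341 5 -1 E
5 160/53 160/113 560/5989 26560/5989 6 -1 N
final 6 0 W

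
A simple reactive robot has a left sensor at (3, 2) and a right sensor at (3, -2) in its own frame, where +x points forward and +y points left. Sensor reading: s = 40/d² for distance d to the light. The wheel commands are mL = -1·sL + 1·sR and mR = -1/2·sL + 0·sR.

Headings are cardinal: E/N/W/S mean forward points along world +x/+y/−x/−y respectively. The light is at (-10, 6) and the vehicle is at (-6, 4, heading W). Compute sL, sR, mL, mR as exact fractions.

left sensor world pos  = (-9, 2); dL² = 17
right sensor world pos = (-9, 6); dR² = 1
sL = 40/17 = 40/17
sR = 40/1 = 40
mL = -1·sL + 1·sR = 640/17
mR = -1/2·sL + 0·sR = -20/17

40/17 40 640/17 -20/17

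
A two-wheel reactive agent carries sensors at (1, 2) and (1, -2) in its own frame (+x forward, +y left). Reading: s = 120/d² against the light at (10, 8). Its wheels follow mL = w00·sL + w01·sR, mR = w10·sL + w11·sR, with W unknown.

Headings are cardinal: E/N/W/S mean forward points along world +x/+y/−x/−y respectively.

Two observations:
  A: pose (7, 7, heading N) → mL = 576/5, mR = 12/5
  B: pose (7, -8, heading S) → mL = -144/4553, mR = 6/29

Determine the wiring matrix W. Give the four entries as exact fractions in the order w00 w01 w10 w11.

-1 1 1/2 0

obs A: pose=(7,7,N) → sL=24/5, sR=120, mL=576/5, mR=12/5
obs B: pose=(7,-8,S) → sL=12/29, sR=60/157, mL=-144/4553, mR=6/29
sensor matrix S = [[24/5, 120], [12/29, 60/157]]; det S = -217728/4553
solve [mL_A; mL_B] = S·[w00; w01] and [mR_A; mR_B] = S·[w10; w11]:
  w00 = -1, w01 = 1, w10 = 1/2, w11 = 0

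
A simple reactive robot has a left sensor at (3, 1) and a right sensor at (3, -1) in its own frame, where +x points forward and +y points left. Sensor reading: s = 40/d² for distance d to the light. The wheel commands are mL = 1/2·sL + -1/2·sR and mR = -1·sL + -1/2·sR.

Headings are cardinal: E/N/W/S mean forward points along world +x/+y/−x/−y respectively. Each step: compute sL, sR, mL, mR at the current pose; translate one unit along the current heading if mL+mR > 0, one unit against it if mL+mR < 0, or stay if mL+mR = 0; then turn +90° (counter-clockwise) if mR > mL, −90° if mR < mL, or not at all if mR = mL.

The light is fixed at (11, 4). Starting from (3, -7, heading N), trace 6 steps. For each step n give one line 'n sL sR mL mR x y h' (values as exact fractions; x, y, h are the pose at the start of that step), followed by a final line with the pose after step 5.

n=0: pose=(3,-7,N); sL=8/29, sR=40/113; mL=-128/3277, mR=-1484/3277; mL+mR=-1612/3277 → advance -1; mR−mL=-12/29 → turn -1·90°
n=1: pose=(3,-8,E); sL=20/73, sR=20/97; mL=240/7081, mR=-2670/7081; mL+mR=-2430/7081 → advance -1; mR−mL=-30/73 → turn -1·90°
n=2: pose=(2,-8,S); sL=40/289, sR=8/65; mL=144/18785, mR=-3756/18785; mL+mR=-3612/18785 → advance -1; mR−mL=-60/289 → turn -1·90°
n=3: pose=(2,-7,W); sL=5/36, sR=10/61; mL=-55/4392, mR=-485/2196; mL+mR=-1025/4392 → advance -1; mR−mL=-5/24 → turn -1·90°
n=4: pose=(3,-7,N); sL=8/29, sR=40/113; mL=-128/3277, mR=-1484/3277; mL+mR=-1612/3277 → advance -1; mR−mL=-12/29 → turn -1·90°
n=5: pose=(3,-8,E); sL=20/73, sR=20/97; mL=240/7081, mR=-2670/7081; mL+mR=-2430/7081 → advance -1; mR−mL=-30/73 → turn -1·90°

0 8/29 40/113 -128/3277 -1484/3277 3 -7 N
1 20/73 20/97 240/7081 -2670/7081 3 -8 E
2 40/289 8/65 144/18785 -3756/18785 2 -8 S
3 5/36 10/61 -55/4392 -485/2196 2 -7 W
4 8/29 40/113 -128/3277 -1484/3277 3 -7 N
5 20/73 20/97 240/7081 -2670/7081 3 -8 E
final 2 -8 S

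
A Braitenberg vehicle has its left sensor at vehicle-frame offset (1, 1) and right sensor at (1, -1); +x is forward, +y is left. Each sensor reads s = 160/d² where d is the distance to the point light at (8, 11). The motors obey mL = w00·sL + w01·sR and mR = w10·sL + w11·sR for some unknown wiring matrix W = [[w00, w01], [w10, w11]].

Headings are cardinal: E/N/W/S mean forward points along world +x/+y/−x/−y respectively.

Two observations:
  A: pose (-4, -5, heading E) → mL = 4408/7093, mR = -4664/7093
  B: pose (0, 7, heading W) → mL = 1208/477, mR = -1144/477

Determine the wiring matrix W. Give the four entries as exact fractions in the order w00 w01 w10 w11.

obs A: pose=(-4,-5,E) → sL=80/173, sR=16/41, mL=4408/7093, mR=-4664/7093
obs B: pose=(0,7,W) → sL=80/53, sR=16/9, mL=1208/477, mR=-1144/477
sensor matrix S = [[80/173, 16/41], [80/53, 16/9]]; det S = 788480/3383361
solve [mL_A; mL_B] = S·[w00; w01] and [mR_A; mR_B] = S·[w10; w11]:
  w00 = 1/2, w01 = 1, w10 = -1, w11 = -1/2

1/2 1 -1 -1/2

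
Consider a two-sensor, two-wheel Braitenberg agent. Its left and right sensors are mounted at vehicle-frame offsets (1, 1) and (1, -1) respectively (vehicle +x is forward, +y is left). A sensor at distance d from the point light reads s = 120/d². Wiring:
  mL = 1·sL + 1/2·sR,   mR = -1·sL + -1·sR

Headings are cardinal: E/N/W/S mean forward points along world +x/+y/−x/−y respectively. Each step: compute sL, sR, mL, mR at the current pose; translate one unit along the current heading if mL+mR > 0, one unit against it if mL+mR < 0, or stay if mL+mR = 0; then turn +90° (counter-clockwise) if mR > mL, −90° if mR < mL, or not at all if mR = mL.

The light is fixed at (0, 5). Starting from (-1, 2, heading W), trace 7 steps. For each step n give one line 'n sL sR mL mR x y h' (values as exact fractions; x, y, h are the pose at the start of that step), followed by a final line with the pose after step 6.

0 6 15 27/2 -21 -1 2 W
1 24 24 36 -48 0 2 N
2 12 60/13 186/13 -216/13 0 1 E
3 24/5 120/29 996/145 -1296/145 -1 1 S
4 6 15 27/2 -21 -1 2 W
5 24 24 36 -48 0 2 N
6 12 60/13 186/13 -216/13 0 1 E
final -1 1 S

n=0: pose=(-1,2,W); sL=6, sR=15; mL=27/2, mR=-21; mL+mR=-15/2 → advance -1; mR−mL=-69/2 → turn -1·90°
n=1: pose=(0,2,N); sL=24, sR=24; mL=36, mR=-48; mL+mR=-12 → advance -1; mR−mL=-84 → turn -1·90°
n=2: pose=(0,1,E); sL=12, sR=60/13; mL=186/13, mR=-216/13; mL+mR=-30/13 → advance -1; mR−mL=-402/13 → turn -1·90°
n=3: pose=(-1,1,S); sL=24/5, sR=120/29; mL=996/145, mR=-1296/145; mL+mR=-60/29 → advance -1; mR−mL=-2292/145 → turn -1·90°
n=4: pose=(-1,2,W); sL=6, sR=15; mL=27/2, mR=-21; mL+mR=-15/2 → advance -1; mR−mL=-69/2 → turn -1·90°
n=5: pose=(0,2,N); sL=24, sR=24; mL=36, mR=-48; mL+mR=-12 → advance -1; mR−mL=-84 → turn -1·90°
n=6: pose=(0,1,E); sL=12, sR=60/13; mL=186/13, mR=-216/13; mL+mR=-30/13 → advance -1; mR−mL=-402/13 → turn -1·90°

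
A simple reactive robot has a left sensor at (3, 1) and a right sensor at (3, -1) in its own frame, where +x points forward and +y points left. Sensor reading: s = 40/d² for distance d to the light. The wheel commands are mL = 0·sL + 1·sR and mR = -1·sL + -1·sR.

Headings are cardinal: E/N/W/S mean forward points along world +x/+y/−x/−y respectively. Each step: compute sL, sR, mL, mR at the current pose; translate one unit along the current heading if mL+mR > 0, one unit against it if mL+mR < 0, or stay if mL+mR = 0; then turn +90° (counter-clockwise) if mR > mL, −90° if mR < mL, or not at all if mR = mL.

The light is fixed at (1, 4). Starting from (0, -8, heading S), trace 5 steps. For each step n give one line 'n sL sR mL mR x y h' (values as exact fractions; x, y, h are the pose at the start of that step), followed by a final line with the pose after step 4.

n=0: pose=(0,-8,S); sL=8/45, sR=40/229; mL=40/229, mR=-3632/10305; mL+mR=-8/45 → advance -1; mR−mL=-5432/10305 → turn -1·90°
n=1: pose=(0,-7,W); sL=1/4, sR=10/29; mL=10/29, mR=-69/116; mL+mR=-1/4 → advance -1; mR−mL=-109/116 → turn -1·90°
n=2: pose=(1,-7,N); sL=8/13, sR=8/13; mL=8/13, mR=-16/13; mL+mR=-8/13 → advance -1; mR−mL=-24/13 → turn -1·90°
n=3: pose=(1,-8,E); sL=4/13, sR=20/89; mL=20/89, mR=-616/1157; mL+mR=-4/13 → advance -1; mR−mL=-876/1157 → turn -1·90°
n=4: pose=(0,-8,S); sL=8/45, sR=40/229; mL=40/229, mR=-3632/10305; mL+mR=-8/45 → advance -1; mR−mL=-5432/10305 → turn -1·90°

0 8/45 40/229 40/229 -3632/10305 0 -8 S
1 1/4 10/29 10/29 -69/116 0 -7 W
2 8/13 8/13 8/13 -16/13 1 -7 N
3 4/13 20/89 20/89 -616/1157 1 -8 E
4 8/45 40/229 40/229 -3632/10305 0 -8 S
final 0 -7 W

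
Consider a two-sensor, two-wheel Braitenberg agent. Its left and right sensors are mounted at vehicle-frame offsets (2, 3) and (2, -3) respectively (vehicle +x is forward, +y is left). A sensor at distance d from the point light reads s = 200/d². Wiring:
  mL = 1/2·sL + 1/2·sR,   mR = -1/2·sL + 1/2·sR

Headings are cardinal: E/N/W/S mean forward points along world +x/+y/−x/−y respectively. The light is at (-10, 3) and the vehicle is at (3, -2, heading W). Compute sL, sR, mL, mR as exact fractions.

40/37 8/5 248/185 48/185

left sensor world pos  = (1, -5); dL² = 185
right sensor world pos = (1, 1); dR² = 125
sL = 200/185 = 40/37
sR = 200/125 = 8/5
mL = 1/2·sL + 1/2·sR = 248/185
mR = -1/2·sL + 1/2·sR = 48/185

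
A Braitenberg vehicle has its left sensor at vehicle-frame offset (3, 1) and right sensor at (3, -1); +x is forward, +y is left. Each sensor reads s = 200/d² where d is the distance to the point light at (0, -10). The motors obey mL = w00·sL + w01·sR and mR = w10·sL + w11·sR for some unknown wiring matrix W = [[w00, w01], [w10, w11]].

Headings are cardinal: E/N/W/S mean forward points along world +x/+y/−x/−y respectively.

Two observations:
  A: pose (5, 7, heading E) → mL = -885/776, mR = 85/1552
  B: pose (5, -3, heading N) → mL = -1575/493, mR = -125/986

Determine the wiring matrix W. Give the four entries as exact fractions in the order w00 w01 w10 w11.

obs A: pose=(5,7,E) → sL=50/97, sR=5/8, mL=-885/776, mR=85/1552
obs B: pose=(5,-3,N) → sL=50/29, sR=25/17, mL=-1575/493, mR=-125/986
sensor matrix S = [[50/97, 5/8], [50/29, 25/17]]; det S = -61125/191284
solve [mL_A; mL_B] = S·[w00; w01] and [mR_A; mR_B] = S·[w10; w11]:
  w00 = -1, w01 = -1, w10 = -1/2, w11 = 1/2

-1 -1 -1/2 1/2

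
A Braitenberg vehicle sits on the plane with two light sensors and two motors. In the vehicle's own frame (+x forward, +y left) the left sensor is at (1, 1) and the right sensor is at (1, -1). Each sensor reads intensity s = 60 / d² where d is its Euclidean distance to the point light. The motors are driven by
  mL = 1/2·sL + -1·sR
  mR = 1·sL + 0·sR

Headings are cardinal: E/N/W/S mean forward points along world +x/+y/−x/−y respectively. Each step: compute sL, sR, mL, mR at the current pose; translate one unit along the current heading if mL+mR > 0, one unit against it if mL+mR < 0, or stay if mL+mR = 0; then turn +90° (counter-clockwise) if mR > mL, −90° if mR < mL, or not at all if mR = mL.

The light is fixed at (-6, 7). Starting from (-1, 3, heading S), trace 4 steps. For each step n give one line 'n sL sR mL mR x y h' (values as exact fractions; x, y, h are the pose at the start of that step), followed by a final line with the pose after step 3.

0 60/61 60/41 -2430/2501 60/61 -1 3 S
1 15/13 5/6 -10/39 15/13 -1 2 E
2 60/41 12/13 -102/533 60/41 0 2 N
3 6/5 30/17 -99/85 6/5 0 3 W
final -1 3 S

n=0: pose=(-1,3,S); sL=60/61, sR=60/41; mL=-2430/2501, mR=60/61; mL+mR=30/2501 → advance +1; mR−mL=4890/2501 → turn +1·90°
n=1: pose=(-1,2,E); sL=15/13, sR=5/6; mL=-10/39, mR=15/13; mL+mR=35/39 → advance +1; mR−mL=55/39 → turn +1·90°
n=2: pose=(0,2,N); sL=60/41, sR=12/13; mL=-102/533, mR=60/41; mL+mR=678/533 → advance +1; mR−mL=882/533 → turn +1·90°
n=3: pose=(0,3,W); sL=6/5, sR=30/17; mL=-99/85, mR=6/5; mL+mR=3/85 → advance +1; mR−mL=201/85 → turn +1·90°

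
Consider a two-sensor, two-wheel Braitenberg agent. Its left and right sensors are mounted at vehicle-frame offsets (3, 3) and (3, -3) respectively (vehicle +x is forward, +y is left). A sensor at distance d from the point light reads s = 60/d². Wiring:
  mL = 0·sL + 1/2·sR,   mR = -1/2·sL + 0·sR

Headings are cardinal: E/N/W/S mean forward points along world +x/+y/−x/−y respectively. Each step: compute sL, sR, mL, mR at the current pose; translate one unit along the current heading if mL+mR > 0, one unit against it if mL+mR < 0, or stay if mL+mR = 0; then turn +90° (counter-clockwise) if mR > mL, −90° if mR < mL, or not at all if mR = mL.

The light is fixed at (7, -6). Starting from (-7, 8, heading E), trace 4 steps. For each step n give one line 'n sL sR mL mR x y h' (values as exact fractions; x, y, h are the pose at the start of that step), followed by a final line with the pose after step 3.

n=0: pose=(-7,8,E); sL=6/41, sR=30/121; mL=15/121, mR=-3/41; mL+mR=252/4961 → advance +1; mR−mL=-978/4961 → turn -1·90°
n=1: pose=(-6,8,S); sL=60/221, sR=60/377; mL=30/377, mR=-30/221; mL+mR=-360/6409 → advance -1; mR−mL=-1380/6409 → turn -1·90°
n=2: pose=(-6,9,W); sL=3/20, sR=3/29; mL=3/58, mR=-3/40; mL+mR=-27/1160 → advance -1; mR−mL=-147/1160 → turn -1·90°
n=3: pose=(-5,9,N); sL=20/183, sR=4/27; mL=2/27, mR=-10/183; mL+mR=32/1647 → advance +1; mR−mL=-212/1647 → turn -1·90°

0 6/41 30/121 15/121 -3/41 -7 8 E
1 60/221 60/377 30/377 -30/221 -6 8 S
2 3/20 3/29 3/58 -3/40 -6 9 W
3 20/183 4/27 2/27 -10/183 -5 9 N
final -5 10 E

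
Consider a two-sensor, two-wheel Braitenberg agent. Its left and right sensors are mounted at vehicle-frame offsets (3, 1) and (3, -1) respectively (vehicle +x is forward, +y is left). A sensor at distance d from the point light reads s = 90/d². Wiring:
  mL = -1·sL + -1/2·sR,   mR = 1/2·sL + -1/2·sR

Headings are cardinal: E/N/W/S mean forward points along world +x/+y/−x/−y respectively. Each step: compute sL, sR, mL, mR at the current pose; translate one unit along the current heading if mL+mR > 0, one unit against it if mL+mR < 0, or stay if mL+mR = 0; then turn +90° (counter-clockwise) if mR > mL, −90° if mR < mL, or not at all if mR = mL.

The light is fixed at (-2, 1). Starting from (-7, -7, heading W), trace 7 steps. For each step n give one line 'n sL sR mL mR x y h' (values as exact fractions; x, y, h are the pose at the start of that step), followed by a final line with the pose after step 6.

n=0: pose=(-7,-7,W); sL=18/29, sR=90/113; mL=-3339/3277, mR=-288/3277; mL+mR=-3627/3277 → advance -1; mR−mL=27/29 → turn +1·90°
n=1: pose=(-6,-7,S); sL=9/13, sR=45/73; mL=-1899/1898, mR=36/949; mL+mR=-1827/1898 → advance -1; mR−mL=27/26 → turn +1·90°
n=2: pose=(-6,-6,E); sL=90/37, sR=18/13; mL=-1503/481, mR=252/481; mL+mR=-1251/481 → advance -1; mR−mL=135/37 → turn +1·90°
n=3: pose=(-7,-6,N); sL=45/26, sR=45/16; mL=-1305/416, mR=-225/416; mL+mR=-765/208 → advance -1; mR−mL=135/52 → turn +1·90°
n=4: pose=(-7,-7,W); sL=18/29, sR=90/113; mL=-3339/3277, mR=-288/3277; mL+mR=-3627/3277 → advance -1; mR−mL=27/29 → turn +1·90°
n=5: pose=(-6,-7,S); sL=9/13, sR=45/73; mL=-1899/1898, mR=36/949; mL+mR=-1827/1898 → advance -1; mR−mL=27/26 → turn +1·90°
n=6: pose=(-6,-6,E); sL=90/37, sR=18/13; mL=-1503/481, mR=252/481; mL+mR=-1251/481 → advance -1; mR−mL=135/37 → turn +1·90°

0 18/29 90/113 -3339/3277 -288/3277 -7 -7 W
1 9/13 45/73 -1899/1898 36/949 -6 -7 S
2 90/37 18/13 -1503/481 252/481 -6 -6 E
3 45/26 45/16 -1305/416 -225/416 -7 -6 N
4 18/29 90/113 -3339/3277 -288/3277 -7 -7 W
5 9/13 45/73 -1899/1898 36/949 -6 -7 S
6 90/37 18/13 -1503/481 252/481 -6 -6 E
final -7 -6 N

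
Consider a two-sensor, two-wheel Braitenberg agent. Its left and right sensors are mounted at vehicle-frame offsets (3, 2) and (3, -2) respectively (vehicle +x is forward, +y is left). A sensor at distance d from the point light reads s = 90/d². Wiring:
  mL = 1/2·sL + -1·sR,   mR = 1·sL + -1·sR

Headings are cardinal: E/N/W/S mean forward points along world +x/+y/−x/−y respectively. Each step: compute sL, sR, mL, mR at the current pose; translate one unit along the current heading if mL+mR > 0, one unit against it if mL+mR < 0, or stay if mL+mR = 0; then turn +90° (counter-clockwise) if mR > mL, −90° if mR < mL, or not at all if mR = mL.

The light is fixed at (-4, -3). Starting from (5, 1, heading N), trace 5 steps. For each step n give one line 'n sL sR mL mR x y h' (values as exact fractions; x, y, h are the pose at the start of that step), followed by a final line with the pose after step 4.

0 45/49 9/17 -117/1666 324/833 5 1 N
1 2 18/17 -1/17 16/17 5 2 W
2 45/52 9/4 -189/104 -18/13 4 2 S
3 18/37 90/137 -2097/5069 -864/5069 4 3 E
4 45/53 5/9 -125/954 140/477 3 3 N
final 3 4 W

n=0: pose=(5,1,N); sL=45/49, sR=9/17; mL=-117/1666, mR=324/833; mL+mR=531/1666 → advance +1; mR−mL=45/98 → turn +1·90°
n=1: pose=(5,2,W); sL=2, sR=18/17; mL=-1/17, mR=16/17; mL+mR=15/17 → advance +1; mR−mL=1 → turn +1·90°
n=2: pose=(4,2,S); sL=45/52, sR=9/4; mL=-189/104, mR=-18/13; mL+mR=-333/104 → advance -1; mR−mL=45/104 → turn +1·90°
n=3: pose=(4,3,E); sL=18/37, sR=90/137; mL=-2097/5069, mR=-864/5069; mL+mR=-2961/5069 → advance -1; mR−mL=9/37 → turn +1·90°
n=4: pose=(3,3,N); sL=45/53, sR=5/9; mL=-125/954, mR=140/477; mL+mR=155/954 → advance +1; mR−mL=45/106 → turn +1·90°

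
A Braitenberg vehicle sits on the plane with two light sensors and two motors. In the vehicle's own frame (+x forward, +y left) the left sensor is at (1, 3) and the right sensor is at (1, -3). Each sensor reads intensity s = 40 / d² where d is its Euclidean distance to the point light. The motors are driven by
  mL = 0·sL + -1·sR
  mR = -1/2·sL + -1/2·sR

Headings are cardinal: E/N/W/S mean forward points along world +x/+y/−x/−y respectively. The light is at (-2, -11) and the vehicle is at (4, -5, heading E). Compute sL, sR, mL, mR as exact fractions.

4/13 20/29 -20/29 -188/377

left sensor world pos  = (5, -2); dL² = 130
right sensor world pos = (5, -8); dR² = 58
sL = 40/130 = 4/13
sR = 40/58 = 20/29
mL = 0·sL + -1·sR = -20/29
mR = -1/2·sL + -1/2·sR = -188/377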